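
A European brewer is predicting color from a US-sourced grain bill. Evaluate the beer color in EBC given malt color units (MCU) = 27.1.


SRM = 1.4922·MCU^0.6859;  EBC = SRM·1.97
SRM = 1.4922·27.1^0.6859 = 14.3450
EBC = 14.3450·1.97

28.2597 EBC


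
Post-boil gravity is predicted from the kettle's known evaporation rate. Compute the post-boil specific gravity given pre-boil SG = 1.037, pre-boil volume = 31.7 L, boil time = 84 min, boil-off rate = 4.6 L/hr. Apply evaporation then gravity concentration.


V_post = V_pre − rate·(t/60);  SG_post = 1 + (SG_pre−1)·V_pre/V_post
V_post = 31.7 − 4.6·(84/60) = 25.2600
SG_post = 1 + (1.037 − 1)·31.7/25.2600

1.0464


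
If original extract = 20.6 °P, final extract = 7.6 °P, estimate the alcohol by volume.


SG = 259/(259 − P);  ABV = (OG − FG)·131.25
OG = 259/(259 − 20.6) = 1.0864
FG = 259/(259 − 7.6) = 1.0302
ABV = (1.0864 − 1.0302)·131.25

7.3735 % ABV


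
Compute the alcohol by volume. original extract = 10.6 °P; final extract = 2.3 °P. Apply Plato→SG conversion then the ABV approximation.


SG = 259/(259 − P);  ABV = (OG − FG)·131.25
OG = 259/(259 − 10.6) = 1.0427
FG = 259/(259 − 2.3) = 1.0090
ABV = (1.0427 − 1.0090)·131.25

4.4249 % ABV


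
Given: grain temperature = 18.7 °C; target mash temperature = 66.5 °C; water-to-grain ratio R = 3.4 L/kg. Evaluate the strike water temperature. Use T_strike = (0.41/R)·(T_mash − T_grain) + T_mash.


T_strike = (0.41/3.4)·(66.5 − 18.7) + 66.5

72.2641 °C


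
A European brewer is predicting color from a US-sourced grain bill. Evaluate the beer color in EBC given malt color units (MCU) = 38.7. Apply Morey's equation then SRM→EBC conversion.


SRM = 1.4922·MCU^0.6859;  EBC = SRM·1.97
SRM = 1.4922·38.7^0.6859 = 18.3163
EBC = 18.3163·1.97

36.0831 EBC


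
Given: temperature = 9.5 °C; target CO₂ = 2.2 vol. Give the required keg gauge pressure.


psi = vols/(0.01821 + 0.09011·e^(−0.04·T)) − 14.695
psi = 2.2/(0.01821 + 0.09011·e^(−0.04·9.5)) − 14.695

12.8626 psi


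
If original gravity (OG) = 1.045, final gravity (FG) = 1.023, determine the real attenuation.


AA = (OG−FG)/(OG−1)·100;  RA = AA·0.8192
AA = (1.045 − 1.023)/(1.045 − 1)·100 = 48.8889
RA = 48.8889·0.8192

40.0498 %


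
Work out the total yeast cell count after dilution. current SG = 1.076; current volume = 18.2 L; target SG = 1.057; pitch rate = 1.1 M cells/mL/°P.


V_w = V·((SG_c−1)/(SG_t−1)−1);  °P = 259 − 259/SG_t;  cells = rate·(V+V_w)·°P
V_w = 18.2·((1.076−1)/(1.057−1)−1) = 6.0667
V_final = 18.2 + 6.0667 = 24.2667
°P = 259 − 259/1.057 = 13.9669
cells = 1.1·24.2667·13.9669

372.8228 billion cells


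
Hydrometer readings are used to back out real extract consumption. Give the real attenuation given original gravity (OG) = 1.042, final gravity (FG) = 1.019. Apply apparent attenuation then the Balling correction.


AA = (OG−FG)/(OG−1)·100;  RA = AA·0.8192
AA = (1.042 − 1.019)/(1.042 − 1)·100 = 54.7619
RA = 54.7619·0.8192

44.8610 %


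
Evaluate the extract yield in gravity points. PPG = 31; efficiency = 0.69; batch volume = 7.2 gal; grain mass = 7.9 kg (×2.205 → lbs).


points = lbs × PPG × eff / vol
lbs = 7.9 × 2.205 = 17.4195
points = 17.4195 × 31 × 0.69 / 7.2

51.7504 points


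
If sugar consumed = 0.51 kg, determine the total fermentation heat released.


Q = m_sugar · 590 kJ/kg
Q = 0.51 · 590

300.9000 kJ


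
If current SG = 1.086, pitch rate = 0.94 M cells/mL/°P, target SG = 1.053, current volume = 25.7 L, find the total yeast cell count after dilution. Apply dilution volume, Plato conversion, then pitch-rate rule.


V_w = V·((SG_c−1)/(SG_t−1)−1);  °P = 259 − 259/SG_t;  cells = rate·(V+V_w)·°P
V_w = 25.7·((1.086−1)/(1.053−1)−1) = 16.0019
V_final = 25.7 + 16.0019 = 41.7019
°P = 259 − 259/1.053 = 13.0361
cells = 0.94·41.7019·13.0361

511.0117 billion cells


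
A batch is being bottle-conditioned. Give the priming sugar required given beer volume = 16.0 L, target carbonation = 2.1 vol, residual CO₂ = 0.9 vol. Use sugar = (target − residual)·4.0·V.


sugar = (2.1 − 0.9)·4.0·16.0

76.8000 g


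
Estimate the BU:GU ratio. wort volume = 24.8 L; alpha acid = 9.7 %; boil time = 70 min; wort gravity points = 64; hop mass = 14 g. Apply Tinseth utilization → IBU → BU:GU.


U = 1.65·0.000125^(GP/1000)·(1−e^(−0.04t))/4.15;  IBU = (α/100)·m·U·1000/V;  BU:GU = IBU/GP
U = 1.65·0.000125^(64/1000)·(1−e^(−0.04·70))/4.15 = 0.2101
IBU = (9.7/100)·14·0.2101·1000/24.8 = 11.5038
BU:GU = 11.5038/64

0.1797


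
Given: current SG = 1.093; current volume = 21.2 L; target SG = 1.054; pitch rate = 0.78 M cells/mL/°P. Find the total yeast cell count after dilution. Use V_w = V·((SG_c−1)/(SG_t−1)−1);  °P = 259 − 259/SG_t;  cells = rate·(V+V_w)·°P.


V_w = 21.2·((1.093−1)/(1.054−1)−1) = 15.3111
V_final = 21.2 + 15.3111 = 36.5111
°P = 259 − 259/1.054 = 13.2694
cells = 0.78·36.5111·13.2694

377.8962 billion cells


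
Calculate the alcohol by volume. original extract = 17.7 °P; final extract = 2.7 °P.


SG = 259/(259 − P);  ABV = (OG − FG)·131.25
OG = 259/(259 − 17.7) = 1.0734
FG = 259/(259 − 2.7) = 1.0105
ABV = (1.0734 − 1.0105)·131.25

8.2449 % ABV


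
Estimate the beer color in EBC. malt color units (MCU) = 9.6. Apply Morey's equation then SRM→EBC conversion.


SRM = 1.4922·MCU^0.6859;  EBC = SRM·1.97
SRM = 1.4922·9.6^0.6859 = 7.0399
EBC = 7.0399·1.97

13.8686 EBC


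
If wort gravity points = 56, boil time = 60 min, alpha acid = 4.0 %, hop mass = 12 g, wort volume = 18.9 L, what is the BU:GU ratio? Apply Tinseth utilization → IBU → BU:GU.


U = 1.65·0.000125^(GP/1000)·(1−e^(−0.04t))/4.15;  IBU = (α/100)·m·U·1000/V;  BU:GU = IBU/GP
U = 1.65·0.000125^(56/1000)·(1−e^(−0.04·60))/4.15 = 0.2186
IBU = (4.0/100)·12·0.2186·1000/18.9 = 5.5506
BU:GU = 5.5506/56

0.0991


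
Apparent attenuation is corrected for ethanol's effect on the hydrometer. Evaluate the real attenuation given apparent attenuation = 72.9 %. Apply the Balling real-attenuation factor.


RA = AA · 0.8192
RA = 72.9 · 0.8192

59.7197 %


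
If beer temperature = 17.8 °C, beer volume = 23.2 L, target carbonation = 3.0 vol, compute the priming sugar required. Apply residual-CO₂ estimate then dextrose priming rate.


residual = 14.695·(0.01821 + 0.09011·e^(−0.04·T));  sugar = (target − residual)·4.0·V
residual = 14.695·(0.01821 + 0.09011·e^(−0.04·17.8)) = 0.9173
sugar = (3.0 − 0.9173)·4.0·23.2

193.2733 g


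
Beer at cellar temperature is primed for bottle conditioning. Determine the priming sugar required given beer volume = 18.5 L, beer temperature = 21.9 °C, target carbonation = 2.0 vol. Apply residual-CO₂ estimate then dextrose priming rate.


residual = 14.695·(0.01821 + 0.09011·e^(−0.04·T));  sugar = (target − residual)·4.0·V
residual = 14.695·(0.01821 + 0.09011·e^(−0.04·21.9)) = 0.8190
sugar = (2.0 − 0.8190)·4.0·18.5

87.3911 g


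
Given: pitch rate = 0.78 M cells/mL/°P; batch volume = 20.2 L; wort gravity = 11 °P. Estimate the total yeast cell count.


cells (billions) = rate · V_L · °P
cells = 0.78 · 20.2 · 11

173.3160 billion cells


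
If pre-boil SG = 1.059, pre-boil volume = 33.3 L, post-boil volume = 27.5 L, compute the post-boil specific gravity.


SG_post = 1 + (SG_pre − 1)·V_pre/V_post
pts_pre = (1.059 − 1)·1000 = 59.0000
pts_post = 59.0000·33.3/27.5 = 71.4436
SG_post = 1 + 71.4436/1000

1.0714


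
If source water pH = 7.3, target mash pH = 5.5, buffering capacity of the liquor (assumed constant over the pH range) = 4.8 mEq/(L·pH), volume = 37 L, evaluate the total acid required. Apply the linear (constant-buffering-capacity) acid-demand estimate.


acid = buffering capacity · (pH_source − pH_target) · V
acid = 4.8 · (7.3 − 5.5) · 37

319.6800 mEq


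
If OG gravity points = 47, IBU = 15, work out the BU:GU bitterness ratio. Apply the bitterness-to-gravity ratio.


BU:GU = IBU / OG_points
BU:GU = 15 / 47

0.3191


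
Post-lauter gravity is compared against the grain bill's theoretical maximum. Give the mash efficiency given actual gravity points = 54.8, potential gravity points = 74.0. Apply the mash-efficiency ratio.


efficiency = actual / potential × 100
efficiency = 54.8 / 74.0 × 100

74.0541 %


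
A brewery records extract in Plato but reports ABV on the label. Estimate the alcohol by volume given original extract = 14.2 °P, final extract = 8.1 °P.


SG = 259/(259 − P);  ABV = (OG − FG)·131.25
OG = 259/(259 − 14.2) = 1.0580
FG = 259/(259 − 8.1) = 1.0323
ABV = (1.0580 − 1.0323)·131.25

3.3761 % ABV


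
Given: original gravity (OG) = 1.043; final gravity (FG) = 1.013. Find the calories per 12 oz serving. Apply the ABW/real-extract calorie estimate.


ABW = (OG−FG)·131.25·0.79/FG;  °P = 259 − 259/SG (for OG→OE and FG→AE);  RE = 0.1808·OE + 0.8192·AE;  Cal = (6.9·ABW + 4·(RE−0.1))·FG·3.55
ABW = (1.043 − 1.013)·131.25·0.79/1.013 = 3.0707
OE = 259 − 259/1.043 = 10.6779 °P
AE = 259 − 259/1.013 = 3.3238 °P
RE = 0.1808·10.6779 + 0.8192·3.3238 = 4.6534 °P
Cal = (6.9·3.0707 + 4·(4.6534−0.1))·1.013·3.55

141.6937 kcal


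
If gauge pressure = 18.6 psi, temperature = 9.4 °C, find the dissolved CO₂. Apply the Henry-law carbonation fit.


vols = (P + 14.695)·(0.01821 + 0.09011·e^(−0.04·T))
vols = (18.6 + 14.695)·(0.01821 + 0.09011·e^(−0.04·9.4))

2.6663 volumes


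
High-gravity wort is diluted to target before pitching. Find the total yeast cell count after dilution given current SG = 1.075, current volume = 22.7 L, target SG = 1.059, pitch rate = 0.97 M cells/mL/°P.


V_w = V·((SG_c−1)/(SG_t−1)−1);  °P = 259 − 259/SG_t;  cells = rate·(V+V_w)·°P
V_w = 22.7·((1.075−1)/(1.059−1)−1) = 6.1559
V_final = 22.7 + 6.1559 = 28.8559
°P = 259 − 259/1.059 = 14.4297
cells = 0.97·28.8559·14.4297

403.8896 billion cells


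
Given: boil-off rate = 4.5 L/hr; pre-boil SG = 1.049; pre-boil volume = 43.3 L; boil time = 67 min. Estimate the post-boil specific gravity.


V_post = V_pre − rate·(t/60);  SG_post = 1 + (SG_pre−1)·V_pre/V_post
V_post = 43.3 − 4.5·(67/60) = 38.2750
SG_post = 1 + (1.049 − 1)·43.3/38.2750

1.0554


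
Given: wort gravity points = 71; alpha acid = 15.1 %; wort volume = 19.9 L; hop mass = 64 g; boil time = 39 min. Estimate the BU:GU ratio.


U = 1.65·0.000125^(GP/1000)·(1−e^(−0.04t))/4.15;  IBU = (α/100)·m·U·1000/V;  BU:GU = IBU/GP
U = 1.65·0.000125^(71/1000)·(1−e^(−0.04·39))/4.15 = 0.1659
IBU = (15.1/100)·64·0.1659·1000/19.9 = 80.5699
BU:GU = 80.5699/71

1.1348


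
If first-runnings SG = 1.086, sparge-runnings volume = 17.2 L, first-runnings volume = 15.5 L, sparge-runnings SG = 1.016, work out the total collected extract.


total = Σ (SG_i − 1)·1000·V_i
first = (1.086 − 1)·1000·15.5 = 1333.0000
sparge = (1.016 − 1)·1000·17.2 = 275.2000
total = 1333.0000 + 275.2000

1608.2000 gravity·L


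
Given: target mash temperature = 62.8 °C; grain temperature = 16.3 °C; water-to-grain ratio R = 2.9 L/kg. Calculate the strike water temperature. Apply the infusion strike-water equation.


T_strike = (0.41/R)·(T_mash − T_grain) + T_mash
T_strike = (0.41/2.9)·(62.8 − 16.3) + 62.8

69.3741 °C


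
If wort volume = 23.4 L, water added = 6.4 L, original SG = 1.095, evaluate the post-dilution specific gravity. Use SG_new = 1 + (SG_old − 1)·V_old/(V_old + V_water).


pts = (1.095 − 1)·1000·23.4/(23.4 + 6.4) = 74.5973
SG_new = 1 + 74.5973/1000

1.0746


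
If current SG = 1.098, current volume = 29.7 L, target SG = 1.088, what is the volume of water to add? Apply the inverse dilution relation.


V_water = V·((SG_curr − 1)/(SG_target − 1) − 1)
V_water = 29.7·((1.098 − 1)/(1.088 − 1) − 1)

3.3750 L


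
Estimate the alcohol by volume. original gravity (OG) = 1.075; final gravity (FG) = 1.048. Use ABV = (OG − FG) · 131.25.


ABV = (1.075 − 1.048) · 131.25

3.5437 % ABV


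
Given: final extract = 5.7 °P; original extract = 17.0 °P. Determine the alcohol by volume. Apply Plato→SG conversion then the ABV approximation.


SG = 259/(259 − P);  ABV = (OG − FG)·131.25
OG = 259/(259 − 17.0) = 1.0702
FG = 259/(259 − 5.7) = 1.0225
ABV = (1.0702 − 1.0225)·131.25

6.2665 % ABV


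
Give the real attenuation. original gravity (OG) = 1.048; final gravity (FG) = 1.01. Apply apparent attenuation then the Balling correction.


AA = (OG−FG)/(OG−1)·100;  RA = AA·0.8192
AA = (1.048 − 1.01)/(1.048 − 1)·100 = 79.1667
RA = 79.1667·0.8192

64.8533 %


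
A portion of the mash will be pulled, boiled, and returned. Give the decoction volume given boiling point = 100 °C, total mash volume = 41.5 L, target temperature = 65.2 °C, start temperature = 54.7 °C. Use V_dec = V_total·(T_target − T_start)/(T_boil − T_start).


V_dec = 41.5·(65.2 − 54.7)/(100 − 54.7)

9.6192 L


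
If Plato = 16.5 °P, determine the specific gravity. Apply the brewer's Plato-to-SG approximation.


SG = 259/(259 − P)
SG = 259/(259 − 16.5)

1.0680


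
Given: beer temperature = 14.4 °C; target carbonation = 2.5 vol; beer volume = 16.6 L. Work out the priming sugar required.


residual = 14.695·(0.01821 + 0.09011·e^(−0.04·T));  sugar = (target − residual)·4.0·V
residual = 14.695·(0.01821 + 0.09011·e^(−0.04·14.4)) = 1.0120
sugar = (2.5 − 1.0120)·4.0·16.6

98.8054 g


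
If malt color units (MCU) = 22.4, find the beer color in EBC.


SRM = 1.4922·MCU^0.6859;  EBC = SRM·1.97
SRM = 1.4922·22.4^0.6859 = 12.5882
EBC = 12.5882·1.97

24.7987 EBC


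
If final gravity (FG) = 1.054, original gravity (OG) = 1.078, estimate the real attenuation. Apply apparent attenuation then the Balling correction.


AA = (OG−FG)/(OG−1)·100;  RA = AA·0.8192
AA = (1.078 − 1.054)/(1.078 − 1)·100 = 30.7692
RA = 30.7692·0.8192

25.2062 %


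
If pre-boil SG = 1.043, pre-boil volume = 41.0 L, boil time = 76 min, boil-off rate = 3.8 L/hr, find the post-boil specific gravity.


V_post = V_pre − rate·(t/60);  SG_post = 1 + (SG_pre−1)·V_pre/V_post
V_post = 41.0 − 3.8·(76/60) = 36.1867
SG_post = 1 + (1.043 − 1)·41.0/36.1867

1.0487


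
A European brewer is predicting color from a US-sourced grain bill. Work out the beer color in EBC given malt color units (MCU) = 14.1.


SRM = 1.4922·MCU^0.6859;  EBC = SRM·1.97
SRM = 1.4922·14.1^0.6859 = 9.1638
EBC = 9.1638·1.97

18.0527 EBC


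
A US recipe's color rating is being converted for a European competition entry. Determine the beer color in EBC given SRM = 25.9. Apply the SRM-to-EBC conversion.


EBC = SRM · 1.97
EBC = 25.9 · 1.97

51.0230 EBC


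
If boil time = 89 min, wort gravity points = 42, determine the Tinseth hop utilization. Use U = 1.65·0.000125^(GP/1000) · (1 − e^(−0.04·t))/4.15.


bigness = 1.65·0.000125^(42/1000) = 1.1312
boil_factor = (1 − e^(−0.04·89))/4.15 = 0.2341
U = 1.1312 · 0.2341

0.2648


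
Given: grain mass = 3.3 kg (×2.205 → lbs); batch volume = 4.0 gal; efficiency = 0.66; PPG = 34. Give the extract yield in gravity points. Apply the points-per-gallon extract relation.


points = lbs × PPG × eff / vol
lbs = 3.3 × 2.205 = 7.2765
points = 7.2765 × 34 × 0.66 / 4.0

40.8212 points


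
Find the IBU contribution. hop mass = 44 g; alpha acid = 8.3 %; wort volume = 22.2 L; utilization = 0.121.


IBU = (α/100)·mass·U·1000 / V
IBU = (8.3/100)·44·0.121·1000 / 22.2

19.9050 IBU


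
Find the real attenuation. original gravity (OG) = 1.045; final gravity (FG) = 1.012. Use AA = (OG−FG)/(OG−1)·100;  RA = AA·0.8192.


AA = (1.045 − 1.012)/(1.045 − 1)·100 = 73.3333
RA = 73.3333·0.8192

60.0747 %


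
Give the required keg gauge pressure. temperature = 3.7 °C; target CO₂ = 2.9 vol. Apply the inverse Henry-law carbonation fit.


psi = vols/(0.01821 + 0.09011·e^(−0.04·T)) − 14.695
psi = 2.9/(0.01821 + 0.09011·e^(−0.04·3.7)) − 14.695

15.5374 psi


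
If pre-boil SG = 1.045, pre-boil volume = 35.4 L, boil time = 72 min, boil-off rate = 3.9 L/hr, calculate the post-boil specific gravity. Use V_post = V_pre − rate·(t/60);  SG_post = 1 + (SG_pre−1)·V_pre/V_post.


V_post = 35.4 − 3.9·(72/60) = 30.7200
SG_post = 1 + (1.045 − 1)·35.4/30.7200

1.0519


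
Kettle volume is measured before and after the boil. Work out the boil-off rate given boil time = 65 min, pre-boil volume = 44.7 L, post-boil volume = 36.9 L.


rate = (V_pre − V_post) / (t_min/60)
rate = (44.7 − 36.9) / (65/60)

7.2000 L/hr


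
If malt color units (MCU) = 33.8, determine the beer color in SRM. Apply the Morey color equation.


SRM = 1.4922 · MCU^0.6859
SRM = 1.4922 · 33.8^0.6859

16.6921 SRM


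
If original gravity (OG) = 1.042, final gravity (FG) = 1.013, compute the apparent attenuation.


AA = (OG − FG)/(OG − 1) · 100
AA = (1.042 − 1.013)/(1.042 − 1) · 100

69.0476 %


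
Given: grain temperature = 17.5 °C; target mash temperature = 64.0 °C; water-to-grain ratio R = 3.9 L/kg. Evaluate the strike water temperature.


T_strike = (0.41/R)·(T_mash − T_grain) + T_mash
T_strike = (0.41/3.9)·(64.0 − 17.5) + 64.0

68.8885 °C


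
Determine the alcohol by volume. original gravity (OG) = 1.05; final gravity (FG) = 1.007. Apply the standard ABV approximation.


ABV = (OG − FG) · 131.25
ABV = (1.05 − 1.007) · 131.25

5.6438 % ABV


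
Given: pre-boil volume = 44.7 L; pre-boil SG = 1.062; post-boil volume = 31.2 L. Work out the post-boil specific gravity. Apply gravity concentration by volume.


SG_post = 1 + (SG_pre − 1)·V_pre/V_post
pts_pre = (1.062 − 1)·1000 = 62.0000
pts_post = 62.0000·44.7/31.2 = 88.8269
SG_post = 1 + 88.8269/1000

1.0888


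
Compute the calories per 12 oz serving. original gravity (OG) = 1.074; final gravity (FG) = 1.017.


ABW = (OG−FG)·131.25·0.79/FG;  °P = 259 − 259/SG (for OG→OE and FG→AE);  RE = 0.1808·OE + 0.8192·AE;  Cal = (6.9·ABW + 4·(RE−0.1))·FG·3.55
ABW = (1.074 − 1.017)·131.25·0.79/1.017 = 5.8114
OE = 259 − 259/1.074 = 17.8454 °P
AE = 259 − 259/1.017 = 4.3294 °P
RE = 0.1808·17.8454 + 0.8192·4.3294 = 6.7731 °P
Cal = (6.9·5.8114 + 4·(6.7731−0.1))·1.017·3.55

241.1389 kcal


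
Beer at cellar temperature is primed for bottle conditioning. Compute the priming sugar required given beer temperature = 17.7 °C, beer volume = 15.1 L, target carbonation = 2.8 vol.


residual = 14.695·(0.01821 + 0.09011·e^(−0.04·T));  sugar = (target − residual)·4.0·V
residual = 14.695·(0.01821 + 0.09011·e^(−0.04·17.7)) = 0.9199
sugar = (2.8 − 0.9199)·4.0·15.1

113.5570 g


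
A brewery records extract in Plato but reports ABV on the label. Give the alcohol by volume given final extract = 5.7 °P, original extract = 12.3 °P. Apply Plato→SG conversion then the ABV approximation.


SG = 259/(259 − P);  ABV = (OG − FG)·131.25
OG = 259/(259 − 12.3) = 1.0499
FG = 259/(259 − 5.7) = 1.0225
ABV = (1.0499 − 1.0225)·131.25

3.5904 % ABV


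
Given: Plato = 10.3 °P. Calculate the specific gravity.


SG = 259/(259 − P)
SG = 259/(259 − 10.3)

1.0414


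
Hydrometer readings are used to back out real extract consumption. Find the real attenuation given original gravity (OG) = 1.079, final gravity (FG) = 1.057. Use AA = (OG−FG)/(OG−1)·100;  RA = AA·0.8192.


AA = (1.079 − 1.057)/(1.079 − 1)·100 = 27.8481
RA = 27.8481·0.8192

22.8132 %


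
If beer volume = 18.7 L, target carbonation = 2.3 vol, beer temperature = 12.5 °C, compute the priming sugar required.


residual = 14.695·(0.01821 + 0.09011·e^(−0.04·T));  sugar = (target − residual)·4.0·V
residual = 14.695·(0.01821 + 0.09011·e^(−0.04·12.5)) = 1.0707
sugar = (2.3 − 1.0707)·4.0·18.7

91.9484 g


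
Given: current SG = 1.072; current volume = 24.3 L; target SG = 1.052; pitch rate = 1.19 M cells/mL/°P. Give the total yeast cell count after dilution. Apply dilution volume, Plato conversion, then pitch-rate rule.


V_w = V·((SG_c−1)/(SG_t−1)−1);  °P = 259 − 259/SG_t;  cells = rate·(V+V_w)·°P
V_w = 24.3·((1.072−1)/(1.052−1)−1) = 9.3462
V_final = 24.3 + 9.3462 = 33.6462
°P = 259 − 259/1.052 = 12.8023
cells = 1.19·33.6462·12.8023

512.5896 billion cells


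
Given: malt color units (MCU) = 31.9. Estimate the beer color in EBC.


SRM = 1.4922·MCU^0.6859;  EBC = SRM·1.97
SRM = 1.4922·31.9^0.6859 = 16.0427
EBC = 16.0427·1.97

31.6041 EBC


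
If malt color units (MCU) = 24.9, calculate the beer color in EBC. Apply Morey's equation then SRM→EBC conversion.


SRM = 1.4922·MCU^0.6859;  EBC = SRM·1.97
SRM = 1.4922·24.9^0.6859 = 13.5357
EBC = 13.5357·1.97

26.6653 EBC


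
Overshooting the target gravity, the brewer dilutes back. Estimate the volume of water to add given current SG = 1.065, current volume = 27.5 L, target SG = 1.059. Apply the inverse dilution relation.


V_water = V·((SG_curr − 1)/(SG_target − 1) − 1)
V_water = 27.5·((1.065 − 1)/(1.059 − 1) − 1)

2.7966 L


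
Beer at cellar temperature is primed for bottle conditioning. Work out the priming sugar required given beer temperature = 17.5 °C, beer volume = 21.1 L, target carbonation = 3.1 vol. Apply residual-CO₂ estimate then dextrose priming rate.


residual = 14.695·(0.01821 + 0.09011·e^(−0.04·T));  sugar = (target − residual)·4.0·V
residual = 14.695·(0.01821 + 0.09011·e^(−0.04·17.5)) = 0.9252
sugar = (3.1 − 0.9252)·4.0·21.1

183.5567 g


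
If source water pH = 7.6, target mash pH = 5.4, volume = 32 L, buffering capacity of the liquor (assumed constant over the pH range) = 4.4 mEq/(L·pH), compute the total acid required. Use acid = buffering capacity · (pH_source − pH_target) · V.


acid = 4.4 · (7.6 − 5.4) · 32

309.7600 mEq


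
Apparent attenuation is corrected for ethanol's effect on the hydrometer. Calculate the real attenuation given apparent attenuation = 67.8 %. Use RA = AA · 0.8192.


RA = 67.8 · 0.8192

55.5418 %


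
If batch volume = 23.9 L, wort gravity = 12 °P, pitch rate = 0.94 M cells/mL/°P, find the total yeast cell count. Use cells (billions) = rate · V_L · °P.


cells = 0.94 · 23.9 · 12

269.5920 billion cells


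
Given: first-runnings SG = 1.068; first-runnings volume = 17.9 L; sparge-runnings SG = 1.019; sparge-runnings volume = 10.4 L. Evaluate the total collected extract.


total = Σ (SG_i − 1)·1000·V_i
first = (1.068 − 1)·1000·17.9 = 1217.2000
sparge = (1.019 − 1)·1000·10.4 = 197.6000
total = 1217.2000 + 197.6000

1414.8000 gravity·L


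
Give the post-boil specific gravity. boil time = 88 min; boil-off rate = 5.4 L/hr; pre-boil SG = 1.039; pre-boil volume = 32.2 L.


V_post = V_pre − rate·(t/60);  SG_post = 1 + (SG_pre−1)·V_pre/V_post
V_post = 32.2 − 5.4·(88/60) = 24.2800
SG_post = 1 + (1.039 − 1)·32.2/24.2800

1.0517


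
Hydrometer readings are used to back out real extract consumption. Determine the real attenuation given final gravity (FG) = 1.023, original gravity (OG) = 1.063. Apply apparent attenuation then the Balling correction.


AA = (OG−FG)/(OG−1)·100;  RA = AA·0.8192
AA = (1.063 − 1.023)/(1.063 − 1)·100 = 63.4921
RA = 63.4921·0.8192

52.0127 %


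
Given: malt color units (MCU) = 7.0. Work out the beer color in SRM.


SRM = 1.4922 · MCU^0.6859
SRM = 1.4922 · 7.0^0.6859

5.6687 SRM


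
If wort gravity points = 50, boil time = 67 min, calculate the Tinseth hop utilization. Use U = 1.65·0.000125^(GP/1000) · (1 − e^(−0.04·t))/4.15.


bigness = 1.65·0.000125^(50/1000) = 1.0528
boil_factor = (1 − e^(−0.04·67))/4.15 = 0.2244
U = 1.0528 · 0.2244

0.2363


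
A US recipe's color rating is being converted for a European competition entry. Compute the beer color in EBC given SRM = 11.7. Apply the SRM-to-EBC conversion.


EBC = SRM · 1.97
EBC = 11.7 · 1.97

23.0490 EBC


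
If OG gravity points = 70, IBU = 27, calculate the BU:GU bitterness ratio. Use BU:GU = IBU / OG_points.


BU:GU = 27 / 70

0.3857


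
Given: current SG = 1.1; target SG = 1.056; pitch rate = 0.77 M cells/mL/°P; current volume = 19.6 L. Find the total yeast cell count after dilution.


V_w = V·((SG_c−1)/(SG_t−1)−1);  °P = 259 − 259/SG_t;  cells = rate·(V+V_w)·°P
V_w = 19.6·((1.1−1)/(1.056−1)−1) = 15.4000
V_final = 19.6 + 15.4000 = 35.0000
°P = 259 − 259/1.056 = 13.7348
cells = 0.77·35.0000·13.7348

370.1542 billion cells


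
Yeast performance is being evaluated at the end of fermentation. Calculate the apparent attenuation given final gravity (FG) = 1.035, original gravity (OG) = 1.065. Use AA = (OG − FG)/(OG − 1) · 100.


AA = (1.065 − 1.035)/(1.065 − 1) · 100

46.1538 %


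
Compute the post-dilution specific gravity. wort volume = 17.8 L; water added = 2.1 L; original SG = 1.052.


SG_new = 1 + (SG_old − 1)·V_old/(V_old + V_water)
pts = (1.052 − 1)·1000·17.8/(17.8 + 2.1) = 46.5126
SG_new = 1 + 46.5126/1000

1.0465


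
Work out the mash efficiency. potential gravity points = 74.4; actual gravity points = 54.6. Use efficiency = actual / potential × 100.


efficiency = 54.6 / 74.4 × 100

73.3871 %


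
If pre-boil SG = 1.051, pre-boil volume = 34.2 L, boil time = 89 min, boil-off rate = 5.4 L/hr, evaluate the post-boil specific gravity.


V_post = V_pre − rate·(t/60);  SG_post = 1 + (SG_pre−1)·V_pre/V_post
V_post = 34.2 − 5.4·(89/60) = 26.1900
SG_post = 1 + (1.051 − 1)·34.2/26.1900

1.0666


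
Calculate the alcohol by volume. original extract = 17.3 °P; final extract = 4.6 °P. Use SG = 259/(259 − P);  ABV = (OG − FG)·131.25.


OG = 259/(259 − 17.3) = 1.0716
FG = 259/(259 − 4.6) = 1.0181
ABV = (1.0716 − 1.0181)·131.25

7.0212 % ABV


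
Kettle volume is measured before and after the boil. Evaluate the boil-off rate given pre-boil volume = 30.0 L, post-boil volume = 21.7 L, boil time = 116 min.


rate = (V_pre − V_post) / (t_min/60)
rate = (30.0 − 21.7) / (116/60)

4.2931 L/hr


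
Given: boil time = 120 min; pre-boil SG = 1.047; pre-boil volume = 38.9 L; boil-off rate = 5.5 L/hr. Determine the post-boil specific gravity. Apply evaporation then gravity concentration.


V_post = V_pre − rate·(t/60);  SG_post = 1 + (SG_pre−1)·V_pre/V_post
V_post = 38.9 − 5.5·(120/60) = 27.9000
SG_post = 1 + (1.047 − 1)·38.9/27.9000

1.0655


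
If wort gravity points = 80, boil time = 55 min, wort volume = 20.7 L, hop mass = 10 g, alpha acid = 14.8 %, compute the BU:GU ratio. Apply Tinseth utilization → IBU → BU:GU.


U = 1.65·0.000125^(GP/1000)·(1−e^(−0.04t))/4.15;  IBU = (α/100)·m·U·1000/V;  BU:GU = IBU/GP
U = 1.65·0.000125^(80/1000)·(1−e^(−0.04·55))/4.15 = 0.1723
IBU = (14.8/100)·10·0.1723·1000/20.7 = 12.3162
BU:GU = 12.3162/80

0.1540


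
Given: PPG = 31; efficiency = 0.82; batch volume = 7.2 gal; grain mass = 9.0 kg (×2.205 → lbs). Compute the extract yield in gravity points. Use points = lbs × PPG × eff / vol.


lbs = 9.0 × 2.205 = 19.8450
points = 19.8450 × 31 × 0.82 / 7.2

70.0639 points


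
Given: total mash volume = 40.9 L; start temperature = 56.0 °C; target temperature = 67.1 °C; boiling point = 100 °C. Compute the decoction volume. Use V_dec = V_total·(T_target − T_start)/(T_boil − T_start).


V_dec = 40.9·(67.1 − 56.0)/(100 − 56.0)

10.3180 L


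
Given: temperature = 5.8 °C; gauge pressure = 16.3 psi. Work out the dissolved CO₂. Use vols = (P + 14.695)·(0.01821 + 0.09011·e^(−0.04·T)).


vols = (16.3 + 14.695)·(0.01821 + 0.09011·e^(−0.04·5.8))

2.7791 volumes


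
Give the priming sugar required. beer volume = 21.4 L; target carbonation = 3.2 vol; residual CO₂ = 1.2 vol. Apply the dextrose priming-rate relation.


sugar = (target − residual)·4.0·V
sugar = (3.2 − 1.2)·4.0·21.4

171.2000 g


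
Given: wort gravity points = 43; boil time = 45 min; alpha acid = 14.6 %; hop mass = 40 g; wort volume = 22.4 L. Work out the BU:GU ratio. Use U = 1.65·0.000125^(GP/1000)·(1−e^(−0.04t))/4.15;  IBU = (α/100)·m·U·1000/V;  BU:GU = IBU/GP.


U = 1.65·0.000125^(43/1000)·(1−e^(−0.04·45))/4.15 = 0.2255
IBU = (14.6/100)·40·0.2255·1000/22.4 = 58.7894
BU:GU = 58.7894/43

1.3672


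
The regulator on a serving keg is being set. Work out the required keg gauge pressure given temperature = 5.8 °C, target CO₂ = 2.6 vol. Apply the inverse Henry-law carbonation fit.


psi = vols/(0.01821 + 0.09011·e^(−0.04·T)) − 14.695
psi = 2.6/(0.01821 + 0.09011·e^(−0.04·5.8)) − 14.695

14.3027 psi


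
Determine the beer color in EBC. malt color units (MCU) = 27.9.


SRM = 1.4922·MCU^0.6859;  EBC = SRM·1.97
SRM = 1.4922·27.9^0.6859 = 14.6341
EBC = 14.6341·1.97

28.8292 EBC


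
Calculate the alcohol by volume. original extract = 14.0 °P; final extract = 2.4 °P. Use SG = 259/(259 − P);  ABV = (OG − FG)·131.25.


OG = 259/(259 − 14.0) = 1.0571
FG = 259/(259 − 2.4) = 1.0094
ABV = (1.0571 − 1.0094)·131.25

6.2724 % ABV


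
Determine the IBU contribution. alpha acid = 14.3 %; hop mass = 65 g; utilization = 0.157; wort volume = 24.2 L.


IBU = (α/100)·mass·U·1000 / V
IBU = (14.3/100)·65·0.157·1000 / 24.2

60.3023 IBU


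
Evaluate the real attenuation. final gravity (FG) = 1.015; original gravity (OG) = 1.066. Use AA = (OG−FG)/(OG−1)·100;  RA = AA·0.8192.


AA = (1.066 − 1.015)/(1.066 − 1)·100 = 77.2727
RA = 77.2727·0.8192

63.3018 %


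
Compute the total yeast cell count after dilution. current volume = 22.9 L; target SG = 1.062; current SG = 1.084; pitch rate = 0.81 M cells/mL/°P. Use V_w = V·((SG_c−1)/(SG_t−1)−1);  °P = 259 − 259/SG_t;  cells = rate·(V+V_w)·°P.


V_w = 22.9·((1.084−1)/(1.062−1)−1) = 8.1258
V_final = 22.9 + 8.1258 = 31.0258
°P = 259 − 259/1.062 = 15.1205
cells = 0.81·31.0258·15.1205

379.9925 billion cells


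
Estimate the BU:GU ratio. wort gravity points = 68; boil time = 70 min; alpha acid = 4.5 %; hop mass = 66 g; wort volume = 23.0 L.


U = 1.65·0.000125^(GP/1000)·(1−e^(−0.04t))/4.15;  IBU = (α/100)·m·U·1000/V;  BU:GU = IBU/GP
U = 1.65·0.000125^(68/1000)·(1−e^(−0.04·70))/4.15 = 0.2027
IBU = (4.5/100)·66·0.2027·1000/23.0 = 26.1702
BU:GU = 26.1702/68

0.3849


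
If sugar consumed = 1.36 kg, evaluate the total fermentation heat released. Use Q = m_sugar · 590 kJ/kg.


Q = 1.36 · 590

802.4000 kJ


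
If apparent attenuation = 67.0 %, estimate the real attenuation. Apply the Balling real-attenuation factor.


RA = AA · 0.8192
RA = 67.0 · 0.8192

54.8864 %


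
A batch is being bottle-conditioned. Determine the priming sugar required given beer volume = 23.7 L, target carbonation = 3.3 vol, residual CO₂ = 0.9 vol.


sugar = (target − residual)·4.0·V
sugar = (3.3 − 0.9)·4.0·23.7

227.5200 g


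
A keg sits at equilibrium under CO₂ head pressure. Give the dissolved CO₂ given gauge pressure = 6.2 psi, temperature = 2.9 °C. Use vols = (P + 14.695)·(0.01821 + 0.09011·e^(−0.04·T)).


vols = (6.2 + 14.695)·(0.01821 + 0.09011·e^(−0.04·2.9))

2.0571 volumes


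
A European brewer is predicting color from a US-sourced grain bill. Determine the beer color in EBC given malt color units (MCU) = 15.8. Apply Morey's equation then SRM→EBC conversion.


SRM = 1.4922·MCU^0.6859;  EBC = SRM·1.97
SRM = 1.4922·15.8^0.6859 = 9.9080
EBC = 9.9080·1.97

19.5188 EBC


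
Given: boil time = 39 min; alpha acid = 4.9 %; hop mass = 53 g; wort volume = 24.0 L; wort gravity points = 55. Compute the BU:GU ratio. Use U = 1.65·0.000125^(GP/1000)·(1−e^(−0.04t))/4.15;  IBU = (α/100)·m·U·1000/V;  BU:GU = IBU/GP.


U = 1.65·0.000125^(55/1000)·(1−e^(−0.04·39))/4.15 = 0.1916
IBU = (4.9/100)·53·0.1916·1000/24.0 = 20.7290
BU:GU = 20.7290/55

0.3769


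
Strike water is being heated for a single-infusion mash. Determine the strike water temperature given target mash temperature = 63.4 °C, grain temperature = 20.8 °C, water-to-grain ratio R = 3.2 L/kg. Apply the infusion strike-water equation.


T_strike = (0.41/R)·(T_mash − T_grain) + T_mash
T_strike = (0.41/3.2)·(63.4 − 20.8) + 63.4

68.8581 °C


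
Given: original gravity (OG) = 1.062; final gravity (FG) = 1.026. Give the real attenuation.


AA = (OG−FG)/(OG−1)·100;  RA = AA·0.8192
AA = (1.062 − 1.026)/(1.062 − 1)·100 = 58.0645
RA = 58.0645·0.8192

47.5665 %


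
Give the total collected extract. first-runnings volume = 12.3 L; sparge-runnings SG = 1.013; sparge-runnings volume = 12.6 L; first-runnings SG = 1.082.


total = Σ (SG_i − 1)·1000·V_i
first = (1.082 − 1)·1000·12.3 = 1008.6000
sparge = (1.013 − 1)·1000·12.6 = 163.8000
total = 1008.6000 + 163.8000

1172.4000 gravity·L


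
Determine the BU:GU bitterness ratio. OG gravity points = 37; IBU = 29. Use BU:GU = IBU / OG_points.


BU:GU = 29 / 37

0.7838


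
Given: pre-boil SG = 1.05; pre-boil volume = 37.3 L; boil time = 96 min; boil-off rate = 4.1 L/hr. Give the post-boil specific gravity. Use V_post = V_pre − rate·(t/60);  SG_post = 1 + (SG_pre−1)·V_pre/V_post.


V_post = 37.3 − 4.1·(96/60) = 30.7400
SG_post = 1 + (1.05 − 1)·37.3/30.7400

1.0607


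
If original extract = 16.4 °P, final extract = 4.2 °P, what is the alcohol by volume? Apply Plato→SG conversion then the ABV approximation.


SG = 259/(259 − P);  ABV = (OG − FG)·131.25
OG = 259/(259 − 16.4) = 1.0676
FG = 259/(259 − 4.2) = 1.0165
ABV = (1.0676 − 1.0165)·131.25

6.7092 % ABV


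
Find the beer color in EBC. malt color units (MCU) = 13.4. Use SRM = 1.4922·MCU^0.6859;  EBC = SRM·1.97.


SRM = 1.4922·13.4^0.6859 = 8.8493
EBC = 8.8493·1.97

17.4331 EBC


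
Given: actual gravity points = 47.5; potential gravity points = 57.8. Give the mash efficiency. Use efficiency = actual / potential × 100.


efficiency = 47.5 / 57.8 × 100

82.1799 %


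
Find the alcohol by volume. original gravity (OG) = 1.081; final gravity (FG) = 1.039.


ABV = (OG − FG) · 131.25
ABV = (1.081 − 1.039) · 131.25

5.5125 % ABV


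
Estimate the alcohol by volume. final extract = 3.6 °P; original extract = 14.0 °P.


SG = 259/(259 − P);  ABV = (OG − FG)·131.25
OG = 259/(259 − 14.0) = 1.0571
FG = 259/(259 − 3.6) = 1.0141
ABV = (1.0571 − 1.0141)·131.25

5.6500 % ABV


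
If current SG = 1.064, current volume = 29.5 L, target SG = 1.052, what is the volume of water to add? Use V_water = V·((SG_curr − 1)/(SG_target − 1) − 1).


V_water = 29.5·((1.064 − 1)/(1.052 − 1) − 1)

6.8077 L


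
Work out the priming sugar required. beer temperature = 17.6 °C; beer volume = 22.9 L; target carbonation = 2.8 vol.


residual = 14.695·(0.01821 + 0.09011·e^(−0.04·T));  sugar = (target − residual)·4.0·V
residual = 14.695·(0.01821 + 0.09011·e^(−0.04·17.6)) = 0.9225
sugar = (2.8 − 0.9225)·4.0·22.9

171.9760 g


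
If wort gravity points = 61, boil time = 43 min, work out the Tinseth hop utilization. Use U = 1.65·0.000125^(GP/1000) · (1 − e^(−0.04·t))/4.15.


bigness = 1.65·0.000125^(61/1000) = 0.9537
boil_factor = (1 − e^(−0.04·43))/4.15 = 0.1978
U = 0.9537 · 0.1978

0.1886


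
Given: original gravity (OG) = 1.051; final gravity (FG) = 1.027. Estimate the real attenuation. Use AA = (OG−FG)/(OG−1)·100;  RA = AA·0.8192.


AA = (1.051 − 1.027)/(1.051 − 1)·100 = 47.0588
RA = 47.0588·0.8192

38.5506 %


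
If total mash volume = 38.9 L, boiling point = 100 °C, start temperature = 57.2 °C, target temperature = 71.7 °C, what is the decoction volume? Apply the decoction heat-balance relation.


V_dec = V_total·(T_target − T_start)/(T_boil − T_start)
V_dec = 38.9·(71.7 − 57.2)/(100 − 57.2)

13.1787 L


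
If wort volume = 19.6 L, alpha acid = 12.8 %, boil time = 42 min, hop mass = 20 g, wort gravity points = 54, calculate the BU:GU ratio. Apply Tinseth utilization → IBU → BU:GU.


U = 1.65·0.000125^(GP/1000)·(1−e^(−0.04t))/4.15;  IBU = (α/100)·m·U·1000/V;  BU:GU = IBU/GP
U = 1.65·0.000125^(54/1000)·(1−e^(−0.04·42))/4.15 = 0.1991
IBU = (12.8/100)·20·0.1991·1000/19.6 = 26.0062
BU:GU = 26.0062/54

0.4816


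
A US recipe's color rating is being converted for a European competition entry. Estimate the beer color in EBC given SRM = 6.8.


EBC = SRM · 1.97
EBC = 6.8 · 1.97

13.3960 EBC


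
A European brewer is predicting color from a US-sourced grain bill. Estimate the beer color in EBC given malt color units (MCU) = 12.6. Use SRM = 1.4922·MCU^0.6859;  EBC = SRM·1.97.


SRM = 1.4922·12.6^0.6859 = 8.4834
EBC = 8.4834·1.97

16.7123 EBC


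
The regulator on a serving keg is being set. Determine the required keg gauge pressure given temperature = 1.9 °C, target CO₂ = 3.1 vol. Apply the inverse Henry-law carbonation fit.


psi = vols/(0.01821 + 0.09011·e^(−0.04·T)) − 14.695
psi = 3.1/(0.01821 + 0.09011·e^(−0.04·1.9)) − 14.695

15.7792 psi


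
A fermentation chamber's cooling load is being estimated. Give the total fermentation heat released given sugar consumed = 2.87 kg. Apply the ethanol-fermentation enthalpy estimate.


Q = m_sugar · 590 kJ/kg
Q = 2.87 · 590

1693.3000 kJ


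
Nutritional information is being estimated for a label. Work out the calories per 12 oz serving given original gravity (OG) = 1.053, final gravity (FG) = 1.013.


ABW = (OG−FG)·131.25·0.79/FG;  °P = 259 − 259/SG (for OG→OE and FG→AE);  RE = 0.1808·OE + 0.8192·AE;  Cal = (6.9·ABW + 4·(RE−0.1))·FG·3.55
ABW = (1.053 − 1.013)·131.25·0.79/1.013 = 4.0943
OE = 259 − 259/1.053 = 13.0361 °P
AE = 259 − 259/1.013 = 3.3238 °P
RE = 0.1808·13.0361 + 0.8192·3.3238 = 5.0798 °P
Cal = (6.9·4.0943 + 4·(5.0798−0.1))·1.013·3.55

173.2251 kcal


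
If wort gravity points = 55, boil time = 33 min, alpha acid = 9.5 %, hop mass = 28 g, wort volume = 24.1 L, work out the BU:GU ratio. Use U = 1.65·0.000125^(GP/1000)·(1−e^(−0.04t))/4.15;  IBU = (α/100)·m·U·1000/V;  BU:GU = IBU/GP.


U = 1.65·0.000125^(55/1000)·(1−e^(−0.04·33))/4.15 = 0.1777
IBU = (9.5/100)·28·0.1777·1000/24.1 = 19.6180
BU:GU = 19.6180/55

0.3567


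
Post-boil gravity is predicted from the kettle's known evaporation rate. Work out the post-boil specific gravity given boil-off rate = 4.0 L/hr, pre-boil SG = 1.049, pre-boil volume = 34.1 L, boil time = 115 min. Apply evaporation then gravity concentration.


V_post = V_pre − rate·(t/60);  SG_post = 1 + (SG_pre−1)·V_pre/V_post
V_post = 34.1 − 4.0·(115/60) = 26.4333
SG_post = 1 + (1.049 − 1)·34.1/26.4333

1.0632


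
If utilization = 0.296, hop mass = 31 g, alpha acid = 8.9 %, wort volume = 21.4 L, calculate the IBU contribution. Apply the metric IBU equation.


IBU = (α/100)·mass·U·1000 / V
IBU = (8.9/100)·31·0.296·1000 / 21.4

38.1619 IBU


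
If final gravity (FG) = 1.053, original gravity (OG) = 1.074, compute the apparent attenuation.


AA = (OG − FG)/(OG − 1) · 100
AA = (1.074 − 1.053)/(1.074 − 1) · 100

28.3784 %


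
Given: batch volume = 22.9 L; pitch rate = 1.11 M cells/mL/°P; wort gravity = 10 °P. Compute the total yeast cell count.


cells (billions) = rate · V_L · °P
cells = 1.11 · 22.9 · 10

254.1900 billion cells


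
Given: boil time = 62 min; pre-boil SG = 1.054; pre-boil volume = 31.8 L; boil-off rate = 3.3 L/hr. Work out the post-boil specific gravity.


V_post = V_pre − rate·(t/60);  SG_post = 1 + (SG_pre−1)·V_pre/V_post
V_post = 31.8 − 3.3·(62/60) = 28.3900
SG_post = 1 + (1.054 − 1)·31.8/28.3900

1.0605
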